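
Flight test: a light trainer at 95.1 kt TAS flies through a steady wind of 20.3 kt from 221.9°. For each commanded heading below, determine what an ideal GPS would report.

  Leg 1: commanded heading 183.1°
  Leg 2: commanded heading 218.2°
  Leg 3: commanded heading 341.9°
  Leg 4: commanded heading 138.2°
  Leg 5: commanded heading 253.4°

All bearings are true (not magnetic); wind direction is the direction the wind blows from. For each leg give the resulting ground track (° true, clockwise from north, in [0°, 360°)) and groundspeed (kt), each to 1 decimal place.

Leg 1: heading 183.1°; drift -9.1° → track 174.0°, groundspeed 80.3 kt
Leg 2: heading 218.2°; drift -1.0° → track 217.2°, groundspeed 74.9 kt
Leg 3: heading 341.9°; drift +9.5° → track 351.4°, groundspeed 106.7 kt
Leg 4: heading 138.2°; drift -12.3° → track 125.9°, groundspeed 95.0 kt
Leg 5: heading 253.4°; drift +7.8° → track 261.2°, groundspeed 78.5 kt

Leg 1: track=174.0°, groundspeed=80.3 kt
Leg 2: track=217.2°, groundspeed=74.9 kt
Leg 3: track=351.4°, groundspeed=106.7 kt
Leg 4: track=125.9°, groundspeed=95.0 kt
Leg 5: track=261.2°, groundspeed=78.5 kt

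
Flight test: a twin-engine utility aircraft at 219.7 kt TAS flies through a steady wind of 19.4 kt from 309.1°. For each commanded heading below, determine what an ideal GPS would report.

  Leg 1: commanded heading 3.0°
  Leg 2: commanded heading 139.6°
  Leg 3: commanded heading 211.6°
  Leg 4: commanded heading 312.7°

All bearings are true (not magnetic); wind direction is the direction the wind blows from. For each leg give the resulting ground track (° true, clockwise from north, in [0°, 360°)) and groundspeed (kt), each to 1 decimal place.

Leg 1: track=7.3°, groundspeed=208.9 kt
Leg 2: track=138.8°, groundspeed=238.8 kt
Leg 3: track=206.7°, groundspeed=223.1 kt
Leg 4: track=313.0°, groundspeed=200.3 kt

Leg 1: heading 3.0°; drift +4.3° → track 7.3°, groundspeed 208.9 kt
Leg 2: heading 139.6°; drift -0.8° → track 138.8°, groundspeed 238.8 kt
Leg 3: heading 211.6°; drift -4.9° → track 206.7°, groundspeed 223.1 kt
Leg 4: heading 312.7°; drift +0.3° → track 313.0°, groundspeed 200.3 kt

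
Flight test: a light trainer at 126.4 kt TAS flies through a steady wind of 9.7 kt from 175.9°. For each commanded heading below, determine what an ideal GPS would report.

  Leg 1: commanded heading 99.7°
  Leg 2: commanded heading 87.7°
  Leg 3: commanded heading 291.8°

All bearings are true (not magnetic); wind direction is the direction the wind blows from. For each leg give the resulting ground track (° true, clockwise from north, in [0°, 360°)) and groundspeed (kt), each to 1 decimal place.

Leg 1: track=95.4°, groundspeed=124.4 kt
Leg 2: track=83.3°, groundspeed=126.5 kt
Leg 3: track=295.6°, groundspeed=130.9 kt

Leg 1: heading 99.7°; drift -4.3° → track 95.4°, groundspeed 124.4 kt
Leg 2: heading 87.7°; drift -4.4° → track 83.3°, groundspeed 126.5 kt
Leg 3: heading 291.8°; drift +3.8° → track 295.6°, groundspeed 130.9 kt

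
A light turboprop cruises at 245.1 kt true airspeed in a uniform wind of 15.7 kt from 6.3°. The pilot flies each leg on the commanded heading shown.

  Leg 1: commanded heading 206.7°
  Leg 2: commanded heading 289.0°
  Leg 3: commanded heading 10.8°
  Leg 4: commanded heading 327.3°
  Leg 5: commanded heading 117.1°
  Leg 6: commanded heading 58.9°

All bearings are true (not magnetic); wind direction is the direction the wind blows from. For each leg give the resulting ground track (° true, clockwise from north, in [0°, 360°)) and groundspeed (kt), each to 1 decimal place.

Leg 1: heading 206.7°; drift -1.2° → track 205.5°, groundspeed 259.9 kt
Leg 2: heading 289.0°; drift -3.6° → track 285.4°, groundspeed 242.1 kt
Leg 3: heading 10.8°; drift +0.3° → track 11.1°, groundspeed 229.5 kt
Leg 4: heading 327.3°; drift -2.4° → track 324.9°, groundspeed 233.1 kt
Leg 5: heading 117.1°; drift +3.4° → track 120.5°, groundspeed 251.1 kt
Leg 6: heading 58.9°; drift +3.0° → track 61.9°, groundspeed 235.9 kt

Leg 1: track=205.5°, groundspeed=259.9 kt
Leg 2: track=285.4°, groundspeed=242.1 kt
Leg 3: track=11.1°, groundspeed=229.5 kt
Leg 4: track=324.9°, groundspeed=233.1 kt
Leg 5: track=120.5°, groundspeed=251.1 kt
Leg 6: track=61.9°, groundspeed=235.9 kt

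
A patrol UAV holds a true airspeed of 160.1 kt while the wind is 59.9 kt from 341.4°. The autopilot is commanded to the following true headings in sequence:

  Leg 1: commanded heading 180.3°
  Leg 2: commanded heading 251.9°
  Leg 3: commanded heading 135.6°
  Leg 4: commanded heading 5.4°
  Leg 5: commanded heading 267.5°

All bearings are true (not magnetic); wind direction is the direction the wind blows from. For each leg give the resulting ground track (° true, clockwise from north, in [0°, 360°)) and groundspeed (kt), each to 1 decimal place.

Leg 1: heading 180.3°; drift -5.1° → track 175.2°, groundspeed 217.6 kt
Leg 2: heading 251.9°; drift -20.6° → track 231.3°, groundspeed 170.4 kt
Leg 3: heading 135.6°; drift +6.9° → track 142.5°, groundspeed 215.6 kt
Leg 4: heading 5.4°; drift +13.0° → track 18.4°, groundspeed 108.2 kt
Leg 5: heading 267.5°; drift -21.9° → track 245.6°, groundspeed 154.6 kt

Leg 1: track=175.2°, groundspeed=217.6 kt
Leg 2: track=231.3°, groundspeed=170.4 kt
Leg 3: track=142.5°, groundspeed=215.6 kt
Leg 4: track=18.4°, groundspeed=108.2 kt
Leg 5: track=245.6°, groundspeed=154.6 kt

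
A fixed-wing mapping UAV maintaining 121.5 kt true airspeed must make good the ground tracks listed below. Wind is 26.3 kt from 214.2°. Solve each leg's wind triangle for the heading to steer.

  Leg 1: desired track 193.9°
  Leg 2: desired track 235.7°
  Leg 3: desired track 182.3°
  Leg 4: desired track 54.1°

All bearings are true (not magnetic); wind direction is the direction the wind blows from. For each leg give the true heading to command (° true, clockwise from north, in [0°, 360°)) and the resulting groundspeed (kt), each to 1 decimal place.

Leg 1: heading=198.2°, groundspeed=96.5 kt
Leg 2: heading=231.1°, groundspeed=96.6 kt
Leg 3: heading=188.9°, groundspeed=98.4 kt
Leg 4: heading=58.3°, groundspeed=145.9 kt

Leg 1: desired track 193.9°; wind correction +4.3° → command heading 198.2°, groundspeed 96.5 kt
Leg 2: desired track 235.7°; wind correction -4.6° → command heading 231.1°, groundspeed 96.6 kt
Leg 3: desired track 182.3°; wind correction +6.6° → command heading 188.9°, groundspeed 98.4 kt
Leg 4: desired track 54.1°; wind correction +4.2° → command heading 58.3°, groundspeed 145.9 kt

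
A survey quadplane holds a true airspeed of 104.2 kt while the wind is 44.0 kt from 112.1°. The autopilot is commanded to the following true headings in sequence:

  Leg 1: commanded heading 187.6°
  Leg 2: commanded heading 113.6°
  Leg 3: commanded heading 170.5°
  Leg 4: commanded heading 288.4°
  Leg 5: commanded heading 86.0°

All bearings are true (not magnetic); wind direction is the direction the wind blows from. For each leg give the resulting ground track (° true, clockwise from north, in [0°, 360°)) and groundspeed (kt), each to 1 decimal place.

Leg 1: track=212.2°, groundspeed=102.5 kt
Leg 2: track=114.7°, groundspeed=60.2 kt
Leg 3: track=195.3°, groundspeed=89.4 kt
Leg 4: track=289.5°, groundspeed=148.1 kt
Leg 5: track=69.3°, groundspeed=67.5 kt

Leg 1: heading 187.6°; drift +24.6° → track 212.2°, groundspeed 102.5 kt
Leg 2: heading 113.6°; drift +1.1° → track 114.7°, groundspeed 60.2 kt
Leg 3: heading 170.5°; drift +24.8° → track 195.3°, groundspeed 89.4 kt
Leg 4: heading 288.4°; drift +1.1° → track 289.5°, groundspeed 148.1 kt
Leg 5: heading 86.0°; drift -16.7° → track 69.3°, groundspeed 67.5 kt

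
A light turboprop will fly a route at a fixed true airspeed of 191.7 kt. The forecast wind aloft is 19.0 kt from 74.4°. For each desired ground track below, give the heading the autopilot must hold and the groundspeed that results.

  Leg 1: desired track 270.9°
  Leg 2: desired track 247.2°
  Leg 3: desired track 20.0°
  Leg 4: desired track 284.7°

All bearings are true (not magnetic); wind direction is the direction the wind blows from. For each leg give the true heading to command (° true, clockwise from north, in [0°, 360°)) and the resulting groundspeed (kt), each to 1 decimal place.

Leg 1: desired track 270.9°; wind correction +1.6° → command heading 272.5°, groundspeed 209.8 kt
Leg 2: desired track 247.2°; wind correction -0.7° → command heading 246.5°, groundspeed 210.5 kt
Leg 3: desired track 20.0°; wind correction +4.6° → command heading 24.6°, groundspeed 180.0 kt
Leg 4: desired track 284.7°; wind correction +2.9° → command heading 287.6°, groundspeed 207.9 kt

Leg 1: heading=272.5°, groundspeed=209.8 kt
Leg 2: heading=246.5°, groundspeed=210.5 kt
Leg 3: heading=24.6°, groundspeed=180.0 kt
Leg 4: heading=287.6°, groundspeed=207.9 kt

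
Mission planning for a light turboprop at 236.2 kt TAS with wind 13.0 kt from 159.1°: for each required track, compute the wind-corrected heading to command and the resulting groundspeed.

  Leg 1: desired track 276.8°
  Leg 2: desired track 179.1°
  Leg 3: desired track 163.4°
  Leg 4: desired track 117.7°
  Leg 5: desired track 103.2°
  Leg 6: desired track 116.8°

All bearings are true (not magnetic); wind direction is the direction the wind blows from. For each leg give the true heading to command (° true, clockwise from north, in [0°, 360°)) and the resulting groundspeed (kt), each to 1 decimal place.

Leg 1: heading=274.0°, groundspeed=242.0 kt
Leg 2: heading=178.0°, groundspeed=223.9 kt
Leg 3: heading=163.2°, groundspeed=223.2 kt
Leg 4: heading=119.8°, groundspeed=226.3 kt
Leg 5: heading=105.8°, groundspeed=228.7 kt
Leg 6: heading=118.9°, groundspeed=226.4 kt

Leg 1: desired track 276.8°; wind correction -2.8° → command heading 274.0°, groundspeed 242.0 kt
Leg 2: desired track 179.1°; wind correction -1.1° → command heading 178.0°, groundspeed 223.9 kt
Leg 3: desired track 163.4°; wind correction -0.2° → command heading 163.2°, groundspeed 223.2 kt
Leg 4: desired track 117.7°; wind correction +2.1° → command heading 119.8°, groundspeed 226.3 kt
Leg 5: desired track 103.2°; wind correction +2.6° → command heading 105.8°, groundspeed 228.7 kt
Leg 6: desired track 116.8°; wind correction +2.1° → command heading 118.9°, groundspeed 226.4 kt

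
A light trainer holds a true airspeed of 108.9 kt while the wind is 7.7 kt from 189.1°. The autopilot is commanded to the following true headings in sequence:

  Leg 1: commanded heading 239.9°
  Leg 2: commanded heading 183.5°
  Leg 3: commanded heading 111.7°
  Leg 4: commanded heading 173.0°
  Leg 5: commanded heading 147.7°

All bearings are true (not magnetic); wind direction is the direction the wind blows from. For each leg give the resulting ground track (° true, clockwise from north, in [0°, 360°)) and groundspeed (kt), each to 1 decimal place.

Leg 1: track=243.2°, groundspeed=104.2 kt
Leg 2: track=183.1°, groundspeed=101.2 kt
Leg 3: track=107.7°, groundspeed=107.5 kt
Leg 4: track=171.8°, groundspeed=101.5 kt
Leg 5: track=144.9°, groundspeed=103.2 kt

Leg 1: heading 239.9°; drift +3.3° → track 243.2°, groundspeed 104.2 kt
Leg 2: heading 183.5°; drift -0.4° → track 183.1°, groundspeed 101.2 kt
Leg 3: heading 111.7°; drift -4.0° → track 107.7°, groundspeed 107.5 kt
Leg 4: heading 173.0°; drift -1.2° → track 171.8°, groundspeed 101.5 kt
Leg 5: heading 147.7°; drift -2.8° → track 144.9°, groundspeed 103.2 kt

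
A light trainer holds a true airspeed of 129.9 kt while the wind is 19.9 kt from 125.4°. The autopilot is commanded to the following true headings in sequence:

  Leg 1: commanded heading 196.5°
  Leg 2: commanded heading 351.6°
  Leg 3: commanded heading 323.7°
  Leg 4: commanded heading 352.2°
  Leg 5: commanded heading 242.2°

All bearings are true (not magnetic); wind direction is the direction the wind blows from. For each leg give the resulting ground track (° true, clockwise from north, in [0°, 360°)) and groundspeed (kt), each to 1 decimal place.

Leg 1: track=205.2°, groundspeed=124.9 kt
Leg 2: track=345.9°, groundspeed=144.4 kt
Leg 3: track=321.3°, groundspeed=148.9 kt
Leg 4: track=346.4°, groundspeed=144.3 kt
Leg 5: track=249.5°, groundspeed=140.0 kt

Leg 1: heading 196.5°; drift +8.7° → track 205.2°, groundspeed 124.9 kt
Leg 2: heading 351.6°; drift -5.7° → track 345.9°, groundspeed 144.4 kt
Leg 3: heading 323.7°; drift -2.4° → track 321.3°, groundspeed 148.9 kt
Leg 4: heading 352.2°; drift -5.8° → track 346.4°, groundspeed 144.3 kt
Leg 5: heading 242.2°; drift +7.3° → track 249.5°, groundspeed 140.0 kt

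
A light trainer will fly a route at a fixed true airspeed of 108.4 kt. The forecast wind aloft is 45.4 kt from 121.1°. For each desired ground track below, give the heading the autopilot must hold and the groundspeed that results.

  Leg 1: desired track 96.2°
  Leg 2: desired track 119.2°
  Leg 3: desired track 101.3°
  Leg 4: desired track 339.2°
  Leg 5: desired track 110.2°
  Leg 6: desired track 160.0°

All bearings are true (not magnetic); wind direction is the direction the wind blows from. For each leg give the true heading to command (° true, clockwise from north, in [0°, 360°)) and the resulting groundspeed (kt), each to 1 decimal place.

Leg 1: desired track 96.2°; wind correction +10.2° → command heading 106.4°, groundspeed 65.5 kt
Leg 2: desired track 119.2°; wind correction +0.8° → command heading 120.0°, groundspeed 63.0 kt
Leg 3: desired track 101.3°; wind correction +8.2° → command heading 109.5°, groundspeed 64.6 kt
Leg 4: desired track 339.2°; wind correction +15.0° → command heading 354.2°, groundspeed 140.4 kt
Leg 5: desired track 110.2°; wind correction +4.5° → command heading 114.7°, groundspeed 63.5 kt
Leg 6: desired track 160.0°; wind correction -15.2° → command heading 144.8°, groundspeed 69.3 kt

Leg 1: heading=106.4°, groundspeed=65.5 kt
Leg 2: heading=120.0°, groundspeed=63.0 kt
Leg 3: heading=109.5°, groundspeed=64.6 kt
Leg 4: heading=354.2°, groundspeed=140.4 kt
Leg 5: heading=114.7°, groundspeed=63.5 kt
Leg 6: heading=144.8°, groundspeed=69.3 kt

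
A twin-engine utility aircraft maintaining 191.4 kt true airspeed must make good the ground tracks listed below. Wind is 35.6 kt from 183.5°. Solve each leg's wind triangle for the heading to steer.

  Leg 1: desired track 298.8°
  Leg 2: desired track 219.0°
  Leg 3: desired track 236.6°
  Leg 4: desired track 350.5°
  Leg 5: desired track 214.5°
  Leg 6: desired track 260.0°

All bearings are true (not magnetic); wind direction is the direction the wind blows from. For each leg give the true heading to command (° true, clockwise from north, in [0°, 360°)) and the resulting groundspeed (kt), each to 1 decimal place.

Leg 1: desired track 298.8°; wind correction -9.7° → command heading 289.1°, groundspeed 203.9 kt
Leg 2: desired track 219.0°; wind correction -6.2° → command heading 212.8°, groundspeed 161.3 kt
Leg 3: desired track 236.6°; wind correction -8.6° → command heading 228.0°, groundspeed 167.9 kt
Leg 4: desired track 350.5°; wind correction -2.4° → command heading 348.1°, groundspeed 225.9 kt
Leg 5: desired track 214.5°; wind correction -5.5° → command heading 209.0°, groundspeed 160.0 kt
Leg 6: desired track 260.0°; wind correction -10.4° → command heading 249.6°, groundspeed 179.9 kt

Leg 1: heading=289.1°, groundspeed=203.9 kt
Leg 2: heading=212.8°, groundspeed=161.3 kt
Leg 3: heading=228.0°, groundspeed=167.9 kt
Leg 4: heading=348.1°, groundspeed=225.9 kt
Leg 5: heading=209.0°, groundspeed=160.0 kt
Leg 6: heading=249.6°, groundspeed=179.9 kt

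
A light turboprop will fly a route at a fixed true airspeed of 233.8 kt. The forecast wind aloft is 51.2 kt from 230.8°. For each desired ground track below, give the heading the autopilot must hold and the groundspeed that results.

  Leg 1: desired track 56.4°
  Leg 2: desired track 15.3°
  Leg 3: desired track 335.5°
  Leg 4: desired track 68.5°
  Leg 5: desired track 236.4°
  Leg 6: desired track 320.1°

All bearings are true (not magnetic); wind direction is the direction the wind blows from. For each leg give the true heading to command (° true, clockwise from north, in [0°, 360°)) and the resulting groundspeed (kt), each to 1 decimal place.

Leg 1: heading=57.6°, groundspeed=284.7 kt
Leg 2: heading=8.0°, groundspeed=273.6 kt
Leg 3: heading=323.3°, groundspeed=241.5 kt
Leg 4: heading=72.3°, groundspeed=282.1 kt
Leg 5: heading=235.2°, groundspeed=182.8 kt
Leg 6: heading=307.5°, groundspeed=227.5 kt

Leg 1: desired track 56.4°; wind correction +1.2° → command heading 57.6°, groundspeed 284.7 kt
Leg 2: desired track 15.3°; wind correction -7.3° → command heading 8.0°, groundspeed 273.6 kt
Leg 3: desired track 335.5°; wind correction -12.2° → command heading 323.3°, groundspeed 241.5 kt
Leg 4: desired track 68.5°; wind correction +3.8° → command heading 72.3°, groundspeed 282.1 kt
Leg 5: desired track 236.4°; wind correction -1.2° → command heading 235.2°, groundspeed 182.8 kt
Leg 6: desired track 320.1°; wind correction -12.6° → command heading 307.5°, groundspeed 227.5 kt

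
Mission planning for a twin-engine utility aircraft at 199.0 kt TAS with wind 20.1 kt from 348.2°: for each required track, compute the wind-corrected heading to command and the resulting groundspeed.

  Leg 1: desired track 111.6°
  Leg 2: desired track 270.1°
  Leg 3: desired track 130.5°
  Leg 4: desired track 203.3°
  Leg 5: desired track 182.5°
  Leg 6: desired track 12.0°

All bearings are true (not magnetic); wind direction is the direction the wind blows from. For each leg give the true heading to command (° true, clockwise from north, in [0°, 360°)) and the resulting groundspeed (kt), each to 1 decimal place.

Leg 1: heading=106.8°, groundspeed=209.4 kt
Leg 2: heading=275.8°, groundspeed=193.9 kt
Leg 3: heading=127.0°, groundspeed=214.5 kt
Leg 4: heading=206.6°, groundspeed=215.1 kt
Leg 5: heading=183.9°, groundspeed=218.4 kt
Leg 6: heading=9.7°, groundspeed=180.4 kt

Leg 1: desired track 111.6°; wind correction -4.8° → command heading 106.8°, groundspeed 209.4 kt
Leg 2: desired track 270.1°; wind correction +5.7° → command heading 275.8°, groundspeed 193.9 kt
Leg 3: desired track 130.5°; wind correction -3.5° → command heading 127.0°, groundspeed 214.5 kt
Leg 4: desired track 203.3°; wind correction +3.3° → command heading 206.6°, groundspeed 215.1 kt
Leg 5: desired track 182.5°; wind correction +1.4° → command heading 183.9°, groundspeed 218.4 kt
Leg 6: desired track 12.0°; wind correction -2.3° → command heading 9.7°, groundspeed 180.4 kt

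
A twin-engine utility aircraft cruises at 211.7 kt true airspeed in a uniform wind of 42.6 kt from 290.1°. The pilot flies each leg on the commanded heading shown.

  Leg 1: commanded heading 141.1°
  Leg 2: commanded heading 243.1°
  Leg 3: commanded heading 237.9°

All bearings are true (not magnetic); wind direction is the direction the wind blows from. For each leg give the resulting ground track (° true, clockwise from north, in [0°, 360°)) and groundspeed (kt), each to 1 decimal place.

Leg 1: heading 141.1°; drift -5.1° → track 136.0°, groundspeed 249.2 kt
Leg 2: heading 243.1°; drift -9.7° → track 233.4°, groundspeed 185.3 kt
Leg 3: heading 237.9°; drift -10.3° → track 227.6°, groundspeed 188.6 kt

Leg 1: track=136.0°, groundspeed=249.2 kt
Leg 2: track=233.4°, groundspeed=185.3 kt
Leg 3: track=227.6°, groundspeed=188.6 kt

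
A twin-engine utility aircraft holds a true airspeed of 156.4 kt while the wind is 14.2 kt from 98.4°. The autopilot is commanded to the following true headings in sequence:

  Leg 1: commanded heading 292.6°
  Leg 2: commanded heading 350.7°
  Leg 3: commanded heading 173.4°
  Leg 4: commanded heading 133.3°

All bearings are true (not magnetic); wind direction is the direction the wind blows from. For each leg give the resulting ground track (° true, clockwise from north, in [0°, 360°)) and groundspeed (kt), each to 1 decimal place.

Leg 1: track=291.4°, groundspeed=170.2 kt
Leg 2: track=345.9°, groundspeed=161.3 kt
Leg 3: track=178.5°, groundspeed=153.3 kt
Leg 4: track=136.5°, groundspeed=145.0 kt

Leg 1: heading 292.6°; drift -1.2° → track 291.4°, groundspeed 170.2 kt
Leg 2: heading 350.7°; drift -4.8° → track 345.9°, groundspeed 161.3 kt
Leg 3: heading 173.4°; drift +5.1° → track 178.5°, groundspeed 153.3 kt
Leg 4: heading 133.3°; drift +3.2° → track 136.5°, groundspeed 145.0 kt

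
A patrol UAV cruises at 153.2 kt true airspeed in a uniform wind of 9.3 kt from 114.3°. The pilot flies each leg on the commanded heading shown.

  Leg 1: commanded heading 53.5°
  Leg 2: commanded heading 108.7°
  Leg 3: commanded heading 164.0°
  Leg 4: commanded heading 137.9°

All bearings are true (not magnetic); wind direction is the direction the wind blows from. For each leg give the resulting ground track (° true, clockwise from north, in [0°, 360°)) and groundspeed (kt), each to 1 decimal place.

Leg 1: track=50.4°, groundspeed=148.9 kt
Leg 2: track=108.3°, groundspeed=143.9 kt
Leg 3: track=166.8°, groundspeed=147.4 kt
Leg 4: track=139.4°, groundspeed=144.7 kt

Leg 1: heading 53.5°; drift -3.1° → track 50.4°, groundspeed 148.9 kt
Leg 2: heading 108.7°; drift -0.4° → track 108.3°, groundspeed 143.9 kt
Leg 3: heading 164.0°; drift +2.8° → track 166.8°, groundspeed 147.4 kt
Leg 4: heading 137.9°; drift +1.5° → track 139.4°, groundspeed 144.7 kt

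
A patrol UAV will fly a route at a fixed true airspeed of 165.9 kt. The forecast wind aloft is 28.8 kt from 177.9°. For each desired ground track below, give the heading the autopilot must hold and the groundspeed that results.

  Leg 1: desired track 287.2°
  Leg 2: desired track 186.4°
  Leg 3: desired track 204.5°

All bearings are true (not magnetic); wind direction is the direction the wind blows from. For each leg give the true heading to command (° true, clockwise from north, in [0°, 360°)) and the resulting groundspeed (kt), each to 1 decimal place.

Leg 1: heading=277.8°, groundspeed=173.2 kt
Leg 2: heading=184.9°, groundspeed=137.4 kt
Leg 3: heading=200.0°, groundspeed=139.6 kt

Leg 1: desired track 287.2°; wind correction -9.4° → command heading 277.8°, groundspeed 173.2 kt
Leg 2: desired track 186.4°; wind correction -1.5° → command heading 184.9°, groundspeed 137.4 kt
Leg 3: desired track 204.5°; wind correction -4.5° → command heading 200.0°, groundspeed 139.6 kt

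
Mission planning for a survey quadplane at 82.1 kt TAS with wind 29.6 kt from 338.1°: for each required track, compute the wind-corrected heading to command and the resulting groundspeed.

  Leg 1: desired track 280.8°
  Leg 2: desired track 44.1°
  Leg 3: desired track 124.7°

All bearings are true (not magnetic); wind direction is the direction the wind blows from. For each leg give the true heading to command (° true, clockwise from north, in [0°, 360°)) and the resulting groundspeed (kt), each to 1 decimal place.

Leg 1: desired track 280.8°; wind correction +17.7° → command heading 298.5°, groundspeed 62.2 kt
Leg 2: desired track 44.1°; wind correction -19.2° → command heading 24.9°, groundspeed 65.5 kt
Leg 3: desired track 124.7°; wind correction -11.4° → command heading 113.3°, groundspeed 105.2 kt

Leg 1: heading=298.5°, groundspeed=62.2 kt
Leg 2: heading=24.9°, groundspeed=65.5 kt
Leg 3: heading=113.3°, groundspeed=105.2 kt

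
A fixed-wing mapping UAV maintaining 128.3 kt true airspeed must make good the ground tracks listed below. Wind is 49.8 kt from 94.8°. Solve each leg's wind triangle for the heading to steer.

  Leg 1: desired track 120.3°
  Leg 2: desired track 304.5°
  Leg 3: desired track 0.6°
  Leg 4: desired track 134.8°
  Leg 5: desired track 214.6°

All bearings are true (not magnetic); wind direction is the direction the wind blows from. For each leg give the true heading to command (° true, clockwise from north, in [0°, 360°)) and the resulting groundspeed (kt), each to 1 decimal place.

Leg 1: desired track 120.3°; wind correction -9.6° → command heading 110.7°, groundspeed 81.5 kt
Leg 2: desired track 304.5°; wind correction +11.1° → command heading 315.6°, groundspeed 169.2 kt
Leg 3: desired track 0.6°; wind correction +22.8° → command heading 23.4°, groundspeed 121.9 kt
Leg 4: desired track 134.8°; wind correction -14.4° → command heading 120.4°, groundspeed 86.1 kt
Leg 5: desired track 214.6°; wind correction -19.7° → command heading 194.9°, groundspeed 145.6 kt

Leg 1: heading=110.7°, groundspeed=81.5 kt
Leg 2: heading=315.6°, groundspeed=169.2 kt
Leg 3: heading=23.4°, groundspeed=121.9 kt
Leg 4: heading=120.4°, groundspeed=86.1 kt
Leg 5: heading=194.9°, groundspeed=145.6 kt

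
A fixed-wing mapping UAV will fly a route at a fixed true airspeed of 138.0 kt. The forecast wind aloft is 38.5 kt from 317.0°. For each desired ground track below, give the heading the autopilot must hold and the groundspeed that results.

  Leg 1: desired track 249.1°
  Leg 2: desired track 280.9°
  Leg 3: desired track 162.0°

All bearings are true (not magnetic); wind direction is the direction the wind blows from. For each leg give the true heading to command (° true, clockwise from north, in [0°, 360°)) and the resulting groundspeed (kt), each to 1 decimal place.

Leg 1: desired track 249.1°; wind correction +15.0° → command heading 264.1°, groundspeed 118.8 kt
Leg 2: desired track 280.9°; wind correction +9.5° → command heading 290.4°, groundspeed 105.0 kt
Leg 3: desired track 162.0°; wind correction +6.8° → command heading 168.8°, groundspeed 171.9 kt

Leg 1: heading=264.1°, groundspeed=118.8 kt
Leg 2: heading=290.4°, groundspeed=105.0 kt
Leg 3: heading=168.8°, groundspeed=171.9 kt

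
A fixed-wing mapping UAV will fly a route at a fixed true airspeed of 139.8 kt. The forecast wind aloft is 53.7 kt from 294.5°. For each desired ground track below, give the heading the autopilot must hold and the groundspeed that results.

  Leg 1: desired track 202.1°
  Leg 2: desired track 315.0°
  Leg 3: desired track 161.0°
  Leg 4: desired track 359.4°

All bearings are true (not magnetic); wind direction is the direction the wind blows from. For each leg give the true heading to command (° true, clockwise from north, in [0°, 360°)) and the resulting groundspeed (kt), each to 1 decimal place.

Leg 1: heading=224.7°, groundspeed=131.3 kt
Leg 2: heading=307.3°, groundspeed=88.2 kt
Leg 3: heading=177.2°, groundspeed=171.2 kt
Leg 4: heading=339.0°, groundspeed=108.3 kt

Leg 1: desired track 202.1°; wind correction +22.6° → command heading 224.7°, groundspeed 131.3 kt
Leg 2: desired track 315.0°; wind correction -7.7° → command heading 307.3°, groundspeed 88.2 kt
Leg 3: desired track 161.0°; wind correction +16.2° → command heading 177.2°, groundspeed 171.2 kt
Leg 4: desired track 359.4°; wind correction -20.4° → command heading 339.0°, groundspeed 108.3 kt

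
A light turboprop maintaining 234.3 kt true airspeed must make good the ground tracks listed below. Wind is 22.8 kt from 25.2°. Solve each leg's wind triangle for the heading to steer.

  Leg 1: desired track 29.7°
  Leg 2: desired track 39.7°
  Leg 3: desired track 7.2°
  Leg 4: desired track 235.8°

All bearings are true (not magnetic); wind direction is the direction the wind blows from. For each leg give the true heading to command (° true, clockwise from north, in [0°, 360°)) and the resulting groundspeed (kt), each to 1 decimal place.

Leg 1: desired track 29.7°; wind correction -0.4° → command heading 29.3°, groundspeed 211.6 kt
Leg 2: desired track 39.7°; wind correction -1.4° → command heading 38.3°, groundspeed 212.2 kt
Leg 3: desired track 7.2°; wind correction +1.7° → command heading 8.9°, groundspeed 212.5 kt
Leg 4: desired track 235.8°; wind correction +2.8° → command heading 238.6°, groundspeed 253.6 kt

Leg 1: heading=29.3°, groundspeed=211.6 kt
Leg 2: heading=38.3°, groundspeed=212.2 kt
Leg 3: heading=8.9°, groundspeed=212.5 kt
Leg 4: heading=238.6°, groundspeed=253.6 kt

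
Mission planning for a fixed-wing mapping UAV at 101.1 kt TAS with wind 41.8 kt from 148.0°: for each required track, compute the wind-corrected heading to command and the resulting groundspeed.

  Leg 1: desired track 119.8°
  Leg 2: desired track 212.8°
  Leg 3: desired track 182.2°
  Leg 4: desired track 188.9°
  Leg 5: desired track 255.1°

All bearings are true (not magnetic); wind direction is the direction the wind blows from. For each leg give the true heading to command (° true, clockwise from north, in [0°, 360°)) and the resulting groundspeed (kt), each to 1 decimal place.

Leg 1: heading=131.1°, groundspeed=62.3 kt
Leg 2: heading=190.8°, groundspeed=76.0 kt
Leg 3: heading=168.8°, groundspeed=63.8 kt
Leg 4: heading=173.2°, groundspeed=65.7 kt
Leg 5: heading=231.8°, groundspeed=105.2 kt

Leg 1: desired track 119.8°; wind correction +11.3° → command heading 131.1°, groundspeed 62.3 kt
Leg 2: desired track 212.8°; wind correction -22.0° → command heading 190.8°, groundspeed 76.0 kt
Leg 3: desired track 182.2°; wind correction -13.4° → command heading 168.8°, groundspeed 63.8 kt
Leg 4: desired track 188.9°; wind correction -15.7° → command heading 173.2°, groundspeed 65.7 kt
Leg 5: desired track 255.1°; wind correction -23.3° → command heading 231.8°, groundspeed 105.2 kt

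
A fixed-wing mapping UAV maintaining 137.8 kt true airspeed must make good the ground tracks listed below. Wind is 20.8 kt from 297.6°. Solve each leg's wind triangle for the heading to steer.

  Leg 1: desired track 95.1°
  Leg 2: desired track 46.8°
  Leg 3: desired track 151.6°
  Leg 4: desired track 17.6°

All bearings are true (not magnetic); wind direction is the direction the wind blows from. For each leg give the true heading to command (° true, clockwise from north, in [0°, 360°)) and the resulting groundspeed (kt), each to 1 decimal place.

Leg 1: desired track 95.1°; wind correction -3.3° → command heading 91.8°, groundspeed 156.8 kt
Leg 2: desired track 46.8°; wind correction -8.2° → command heading 38.6°, groundspeed 143.2 kt
Leg 3: desired track 151.6°; wind correction +4.8° → command heading 156.4°, groundspeed 154.6 kt
Leg 4: desired track 17.6°; wind correction -8.5° → command heading 9.1°, groundspeed 132.7 kt

Leg 1: heading=91.8°, groundspeed=156.8 kt
Leg 2: heading=38.6°, groundspeed=143.2 kt
Leg 3: heading=156.4°, groundspeed=154.6 kt
Leg 4: heading=9.1°, groundspeed=132.7 kt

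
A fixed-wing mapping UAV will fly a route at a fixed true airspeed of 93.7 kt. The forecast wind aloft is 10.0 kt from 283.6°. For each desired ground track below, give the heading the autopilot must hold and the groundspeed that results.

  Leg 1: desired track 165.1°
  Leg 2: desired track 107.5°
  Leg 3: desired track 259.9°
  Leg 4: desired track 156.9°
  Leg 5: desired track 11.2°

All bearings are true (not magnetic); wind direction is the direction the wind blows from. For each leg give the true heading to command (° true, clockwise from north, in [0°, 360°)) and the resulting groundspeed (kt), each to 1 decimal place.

Leg 1: desired track 165.1°; wind correction +5.4° → command heading 170.5°, groundspeed 98.1 kt
Leg 2: desired track 107.5°; wind correction +0.4° → command heading 107.9°, groundspeed 103.7 kt
Leg 3: desired track 259.9°; wind correction +2.5° → command heading 262.4°, groundspeed 84.5 kt
Leg 4: desired track 156.9°; wind correction +4.9° → command heading 161.8°, groundspeed 99.3 kt
Leg 5: desired track 11.2°; wind correction -6.1° → command heading 5.1°, groundspeed 92.7 kt

Leg 1: heading=170.5°, groundspeed=98.1 kt
Leg 2: heading=107.9°, groundspeed=103.7 kt
Leg 3: heading=262.4°, groundspeed=84.5 kt
Leg 4: heading=161.8°, groundspeed=99.3 kt
Leg 5: heading=5.1°, groundspeed=92.7 kt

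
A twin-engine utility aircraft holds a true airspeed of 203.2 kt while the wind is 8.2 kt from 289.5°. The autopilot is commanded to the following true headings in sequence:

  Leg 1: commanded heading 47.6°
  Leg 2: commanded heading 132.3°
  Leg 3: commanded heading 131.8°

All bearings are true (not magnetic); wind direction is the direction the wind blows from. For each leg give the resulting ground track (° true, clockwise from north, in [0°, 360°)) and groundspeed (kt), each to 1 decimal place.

Leg 1: track=49.6°, groundspeed=207.2 kt
Leg 2: track=131.4°, groundspeed=210.8 kt
Leg 3: track=131.0°, groundspeed=210.8 kt

Leg 1: heading 47.6°; drift +2.0° → track 49.6°, groundspeed 207.2 kt
Leg 2: heading 132.3°; drift -0.9° → track 131.4°, groundspeed 210.8 kt
Leg 3: heading 131.8°; drift -0.8° → track 131.0°, groundspeed 210.8 kt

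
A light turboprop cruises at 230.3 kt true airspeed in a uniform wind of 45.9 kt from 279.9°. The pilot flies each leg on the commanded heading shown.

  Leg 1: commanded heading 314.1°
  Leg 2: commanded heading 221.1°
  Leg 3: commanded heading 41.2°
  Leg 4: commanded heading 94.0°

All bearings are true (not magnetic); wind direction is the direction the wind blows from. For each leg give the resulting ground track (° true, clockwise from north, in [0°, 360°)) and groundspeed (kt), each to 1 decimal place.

Leg 1: track=321.7°, groundspeed=194.1 kt
Leg 2: track=210.3°, groundspeed=210.2 kt
Leg 3: track=50.0°, groundspeed=257.2 kt
Leg 4: track=95.0°, groundspeed=276.0 kt

Leg 1: heading 314.1°; drift +7.6° → track 321.7°, groundspeed 194.1 kt
Leg 2: heading 221.1°; drift -10.8° → track 210.3°, groundspeed 210.2 kt
Leg 3: heading 41.2°; drift +8.8° → track 50.0°, groundspeed 257.2 kt
Leg 4: heading 94.0°; drift +1.0° → track 95.0°, groundspeed 276.0 kt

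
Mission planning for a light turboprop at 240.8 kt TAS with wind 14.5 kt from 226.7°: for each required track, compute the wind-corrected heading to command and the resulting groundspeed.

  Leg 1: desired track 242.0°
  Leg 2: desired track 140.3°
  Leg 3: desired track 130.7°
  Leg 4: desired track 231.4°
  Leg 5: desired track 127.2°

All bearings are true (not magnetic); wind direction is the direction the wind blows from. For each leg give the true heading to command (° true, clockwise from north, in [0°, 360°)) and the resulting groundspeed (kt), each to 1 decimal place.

Leg 1: desired track 242.0°; wind correction -0.9° → command heading 241.1°, groundspeed 226.8 kt
Leg 2: desired track 140.3°; wind correction +3.4° → command heading 143.7°, groundspeed 239.5 kt
Leg 3: desired track 130.7°; wind correction +3.4° → command heading 134.1°, groundspeed 241.9 kt
Leg 4: desired track 231.4°; wind correction -0.3° → command heading 231.1°, groundspeed 226.3 kt
Leg 5: desired track 127.2°; wind correction +3.4° → command heading 130.6°, groundspeed 242.8 kt

Leg 1: heading=241.1°, groundspeed=226.8 kt
Leg 2: heading=143.7°, groundspeed=239.5 kt
Leg 3: heading=134.1°, groundspeed=241.9 kt
Leg 4: heading=231.1°, groundspeed=226.3 kt
Leg 5: heading=130.6°, groundspeed=242.8 kt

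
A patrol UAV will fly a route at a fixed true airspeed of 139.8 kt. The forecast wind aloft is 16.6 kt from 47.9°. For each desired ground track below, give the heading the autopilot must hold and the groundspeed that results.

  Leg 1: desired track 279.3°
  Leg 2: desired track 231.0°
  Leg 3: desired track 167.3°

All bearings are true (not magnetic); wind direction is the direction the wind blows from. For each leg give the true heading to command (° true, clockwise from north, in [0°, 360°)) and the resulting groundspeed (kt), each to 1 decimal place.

Leg 1: heading=284.6°, groundspeed=149.6 kt
Leg 2: heading=231.4°, groundspeed=156.4 kt
Leg 3: heading=161.4°, groundspeed=147.2 kt

Leg 1: desired track 279.3°; wind correction +5.3° → command heading 284.6°, groundspeed 149.6 kt
Leg 2: desired track 231.0°; wind correction +0.4° → command heading 231.4°, groundspeed 156.4 kt
Leg 3: desired track 167.3°; wind correction -5.9° → command heading 161.4°, groundspeed 147.2 kt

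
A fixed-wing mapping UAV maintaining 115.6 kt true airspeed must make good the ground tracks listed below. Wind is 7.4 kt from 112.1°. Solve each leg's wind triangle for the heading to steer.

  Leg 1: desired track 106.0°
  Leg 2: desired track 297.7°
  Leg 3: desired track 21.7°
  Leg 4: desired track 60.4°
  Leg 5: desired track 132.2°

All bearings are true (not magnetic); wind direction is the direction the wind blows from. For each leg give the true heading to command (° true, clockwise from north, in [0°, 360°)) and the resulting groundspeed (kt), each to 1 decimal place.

Leg 1: heading=106.4°, groundspeed=108.2 kt
Leg 2: heading=298.1°, groundspeed=123.0 kt
Leg 3: heading=25.4°, groundspeed=115.4 kt
Leg 4: heading=63.3°, groundspeed=110.9 kt
Leg 5: heading=130.9°, groundspeed=108.6 kt

Leg 1: desired track 106.0°; wind correction +0.4° → command heading 106.4°, groundspeed 108.2 kt
Leg 2: desired track 297.7°; wind correction +0.4° → command heading 298.1°, groundspeed 123.0 kt
Leg 3: desired track 21.7°; wind correction +3.7° → command heading 25.4°, groundspeed 115.4 kt
Leg 4: desired track 60.4°; wind correction +2.9° → command heading 63.3°, groundspeed 110.9 kt
Leg 5: desired track 132.2°; wind correction -1.3° → command heading 130.9°, groundspeed 108.6 kt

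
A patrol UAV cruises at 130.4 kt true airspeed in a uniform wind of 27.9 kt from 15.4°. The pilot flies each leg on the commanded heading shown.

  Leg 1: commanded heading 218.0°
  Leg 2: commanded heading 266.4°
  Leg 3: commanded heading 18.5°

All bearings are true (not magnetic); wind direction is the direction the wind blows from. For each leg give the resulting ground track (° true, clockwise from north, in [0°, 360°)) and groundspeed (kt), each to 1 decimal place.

Leg 1: track=214.1°, groundspeed=156.5 kt
Leg 2: track=255.7°, groundspeed=142.0 kt
Leg 3: track=19.3°, groundspeed=102.6 kt

Leg 1: heading 218.0°; drift -3.9° → track 214.1°, groundspeed 156.5 kt
Leg 2: heading 266.4°; drift -10.7° → track 255.7°, groundspeed 142.0 kt
Leg 3: heading 18.5°; drift +0.8° → track 19.3°, groundspeed 102.6 kt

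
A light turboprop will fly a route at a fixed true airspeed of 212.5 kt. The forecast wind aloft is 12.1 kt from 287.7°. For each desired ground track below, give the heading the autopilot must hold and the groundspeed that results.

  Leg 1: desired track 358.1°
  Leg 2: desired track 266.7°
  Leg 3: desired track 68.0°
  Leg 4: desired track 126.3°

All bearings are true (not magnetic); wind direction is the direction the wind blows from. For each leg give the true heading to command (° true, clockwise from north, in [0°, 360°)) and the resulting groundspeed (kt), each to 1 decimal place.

Leg 1: desired track 358.1°; wind correction -3.1° → command heading 355.0°, groundspeed 208.1 kt
Leg 2: desired track 266.7°; wind correction +1.2° → command heading 267.9°, groundspeed 201.2 kt
Leg 3: desired track 68.0°; wind correction -2.1° → command heading 65.9°, groundspeed 221.7 kt
Leg 4: desired track 126.3°; wind correction +1.0° → command heading 127.3°, groundspeed 223.9 kt

Leg 1: heading=355.0°, groundspeed=208.1 kt
Leg 2: heading=267.9°, groundspeed=201.2 kt
Leg 3: heading=65.9°, groundspeed=221.7 kt
Leg 4: heading=127.3°, groundspeed=223.9 kt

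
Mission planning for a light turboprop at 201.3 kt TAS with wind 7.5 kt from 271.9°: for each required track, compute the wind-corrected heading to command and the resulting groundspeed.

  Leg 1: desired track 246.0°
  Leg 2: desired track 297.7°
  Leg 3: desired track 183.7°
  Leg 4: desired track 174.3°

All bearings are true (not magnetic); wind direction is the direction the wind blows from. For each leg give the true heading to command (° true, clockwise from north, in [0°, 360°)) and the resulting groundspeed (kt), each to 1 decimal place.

Leg 1: heading=246.9°, groundspeed=194.5 kt
Leg 2: heading=296.8°, groundspeed=194.5 kt
Leg 3: heading=185.8°, groundspeed=200.9 kt
Leg 4: heading=176.4°, groundspeed=202.2 kt

Leg 1: desired track 246.0°; wind correction +0.9° → command heading 246.9°, groundspeed 194.5 kt
Leg 2: desired track 297.7°; wind correction -0.9° → command heading 296.8°, groundspeed 194.5 kt
Leg 3: desired track 183.7°; wind correction +2.1° → command heading 185.8°, groundspeed 200.9 kt
Leg 4: desired track 174.3°; wind correction +2.1° → command heading 176.4°, groundspeed 202.2 kt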